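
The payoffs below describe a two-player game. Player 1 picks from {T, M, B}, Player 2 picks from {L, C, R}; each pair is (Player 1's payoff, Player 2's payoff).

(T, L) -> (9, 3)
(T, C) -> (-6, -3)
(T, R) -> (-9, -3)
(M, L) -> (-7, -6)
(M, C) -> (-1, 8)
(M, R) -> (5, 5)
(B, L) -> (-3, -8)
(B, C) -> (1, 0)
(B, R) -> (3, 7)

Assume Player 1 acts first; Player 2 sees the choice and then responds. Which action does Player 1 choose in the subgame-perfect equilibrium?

T

Solve by backward induction (Player 1 leads).
- T: Player 2 compares 3, -3, -3 and picks L; Player 1 would get 9.
- M: Player 2 compares -6, 8, 5 and picks C; Player 1 would get -1.
- B: Player 2 compares -8, 0, 7 and picks R; Player 1 would get 3.
Among 9, -1, 3, the best is 9 at T. Subgame-perfect outcome: (T, L) with payoffs (9, 3).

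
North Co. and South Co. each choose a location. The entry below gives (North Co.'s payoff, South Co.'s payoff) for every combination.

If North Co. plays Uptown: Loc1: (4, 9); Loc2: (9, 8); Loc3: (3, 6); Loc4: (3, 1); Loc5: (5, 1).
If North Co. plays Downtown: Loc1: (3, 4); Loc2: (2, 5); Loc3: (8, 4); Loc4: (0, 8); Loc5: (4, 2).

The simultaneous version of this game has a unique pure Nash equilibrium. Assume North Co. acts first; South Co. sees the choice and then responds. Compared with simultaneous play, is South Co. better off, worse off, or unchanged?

Work backward from South Co.'s decision.
- Uptown: South Co. compares 9, 8, 6, 1, 1 and picks Loc1; North Co. would get 4.
- Downtown: South Co. compares 4, 5, 4, 8, 2 and picks Loc4; North Co. would get 0.
Maximizing over 4, 0, North Co. chooses Uptown. Subgame-perfect outcome: (Uptown, Loc1) with payoffs (4, 9).
Under simultaneous play:
North Co.'s best replies: Loc1→Uptown; Loc2→Uptown; Loc3→Downtown; Loc4→Uptown; Loc5→Uptown.
South Co.'s best replies: Uptown→Loc1; Downtown→Loc4.
The unique mutual best reply is (Uptown, Loc1), giving (4, 9).
South Co. earns 9 sequentially versus 9 at the Nash outcome: unchanged.

unchanged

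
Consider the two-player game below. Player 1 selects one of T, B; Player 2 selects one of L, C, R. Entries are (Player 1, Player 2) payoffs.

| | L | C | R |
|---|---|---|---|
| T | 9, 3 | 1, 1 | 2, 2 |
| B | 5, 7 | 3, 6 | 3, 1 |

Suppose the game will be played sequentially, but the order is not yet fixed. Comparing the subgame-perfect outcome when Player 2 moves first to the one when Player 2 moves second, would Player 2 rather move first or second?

If Player 1 leads: Player 2's best replies are T→L, B→L; Player 1's induced payoffs 9, 5; outcome (T, L), payoffs (9, 3).
If Player 2 leads: Player 1's best replies are L→T, C→B, R→B; Player 2's induced payoffs 3, 6, 1; outcome (B, C), payoffs (3, 6).
Player 2 gets 6 moving first and 3 moving second, so Player 2 prefers to move first.

first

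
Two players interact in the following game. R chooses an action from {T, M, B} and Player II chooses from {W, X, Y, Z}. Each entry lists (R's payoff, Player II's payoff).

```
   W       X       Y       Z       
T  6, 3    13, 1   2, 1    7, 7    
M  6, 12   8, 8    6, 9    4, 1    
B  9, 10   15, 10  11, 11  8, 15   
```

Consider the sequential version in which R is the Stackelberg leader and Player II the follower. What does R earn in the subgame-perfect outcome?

8

Player II best-responds to each possible R move:
- T → Player II plays Z (best of 3, 1, 1, 7); R gets 7.
- M → Player II plays W (best of 12, 8, 9, 1); R gets 6.
- B → Player II plays Z (best of 10, 10, 11, 15); R gets 8.
Maximizing over 7, 6, 8, R chooses B. Subgame-perfect outcome: (B, Z) with payoffs (8, 15).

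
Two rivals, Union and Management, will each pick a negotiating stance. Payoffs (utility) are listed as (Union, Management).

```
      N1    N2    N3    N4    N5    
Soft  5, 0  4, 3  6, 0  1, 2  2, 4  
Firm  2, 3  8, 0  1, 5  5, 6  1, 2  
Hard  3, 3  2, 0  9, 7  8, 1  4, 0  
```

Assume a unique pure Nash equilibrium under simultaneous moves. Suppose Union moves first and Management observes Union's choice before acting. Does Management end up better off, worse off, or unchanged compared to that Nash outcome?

unchanged

Solve by backward induction (Union leads).
- Soft: Management compares 0, 3, 0, 2, 4 and picks N5; Union would get 2.
- Firm: Management compares 3, 0, 5, 6, 2 and picks N4; Union would get 5.
- Hard: Management compares 3, 0, 7, 1, 0 and picks N3; Union would get 9.
Among 2, 5, 9, the best is 9 at Hard. Subgame-perfect outcome: (Hard, N3) with payoffs (9, 7).
Now find the simultaneous Nash equilibrium.
Union's best replies: N1→Soft; N2→Firm; N3→Hard; N4→Hard; N5→Hard.
Management's best replies: Soft→N5; Firm→N4; Hard→N3.
Only (Hard, N3) has each player best-responding; Nash payoffs (9, 7).
Management earns 7 sequentially versus 7 at the Nash outcome: unchanged.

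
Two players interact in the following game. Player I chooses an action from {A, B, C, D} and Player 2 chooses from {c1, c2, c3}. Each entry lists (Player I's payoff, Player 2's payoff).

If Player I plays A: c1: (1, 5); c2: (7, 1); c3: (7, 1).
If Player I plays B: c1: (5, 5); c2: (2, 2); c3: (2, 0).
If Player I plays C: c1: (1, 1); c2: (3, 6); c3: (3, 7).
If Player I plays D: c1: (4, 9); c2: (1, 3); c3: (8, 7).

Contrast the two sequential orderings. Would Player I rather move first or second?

second

If Player I leads: Player 2's best replies are A→c1, B→c1, C→c3, D→c1; Player I's induced payoffs 1, 5, 3, 4; outcome (B, c1), payoffs (5, 5).
If Player 2 leads: Player I's best replies are c1→B, c2→A, c3→D; Player 2's induced payoffs 5, 1, 7; outcome (D, c3), payoffs (8, 7).
Player I gets 5 moving first and 8 moving second, so Player I prefers to move second.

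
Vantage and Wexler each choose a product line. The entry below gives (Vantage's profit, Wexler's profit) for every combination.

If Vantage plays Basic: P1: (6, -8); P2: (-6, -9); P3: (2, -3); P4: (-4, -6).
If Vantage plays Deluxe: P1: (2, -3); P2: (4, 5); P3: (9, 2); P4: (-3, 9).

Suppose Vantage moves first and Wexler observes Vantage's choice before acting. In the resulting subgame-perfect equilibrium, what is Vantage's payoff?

2

Backward induction with Vantage moving first.
- Basic: Wexler compares -8, -9, -3, -6 and picks P3; Vantage would get 2.
- Deluxe: Wexler compares -3, 5, 2, 9 and picks P4; Vantage would get -3.
Vantage's induced payoffs are 2, -3, so Vantage commits to Basic. Subgame-perfect outcome: (Basic, P3) with payoffs (2, -3).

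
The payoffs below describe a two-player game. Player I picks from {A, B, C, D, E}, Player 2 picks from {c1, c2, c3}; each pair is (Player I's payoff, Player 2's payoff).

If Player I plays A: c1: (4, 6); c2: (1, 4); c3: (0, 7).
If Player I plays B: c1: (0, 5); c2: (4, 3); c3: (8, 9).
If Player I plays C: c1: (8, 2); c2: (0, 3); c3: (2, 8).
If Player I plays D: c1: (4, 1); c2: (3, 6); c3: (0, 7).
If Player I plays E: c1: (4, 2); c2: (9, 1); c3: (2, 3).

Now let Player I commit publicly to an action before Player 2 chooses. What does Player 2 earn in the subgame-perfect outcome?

Solve by backward induction (Player I leads).
- A: Player 2 compares 6, 4, 7 and picks c3; Player I would get 0.
- B: Player 2 compares 5, 3, 9 and picks c3; Player I would get 8.
- C: Player 2 compares 2, 3, 8 and picks c3; Player I would get 2.
- D: Player 2 compares 1, 6, 7 and picks c3; Player I would get 0.
- E: Player 2 compares 2, 1, 3 and picks c3; Player I would get 2.
Among 0, 8, 2, 0, 2, the best is 8 at B. Subgame-perfect outcome: (B, c3) with payoffs (8, 9).

9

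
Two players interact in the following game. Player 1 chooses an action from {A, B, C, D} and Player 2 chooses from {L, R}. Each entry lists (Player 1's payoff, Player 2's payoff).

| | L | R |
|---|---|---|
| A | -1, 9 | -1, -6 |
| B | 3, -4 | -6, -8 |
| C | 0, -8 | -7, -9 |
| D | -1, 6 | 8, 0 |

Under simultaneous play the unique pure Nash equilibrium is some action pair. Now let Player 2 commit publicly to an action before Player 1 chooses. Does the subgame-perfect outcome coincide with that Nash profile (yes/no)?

no

Solve by backward induction (Player 2 leads).
- L → Player 1 plays B (best of -1, 3, 0, -1); Player 2 gets -4.
- R → Player 1 plays D (best of -1, -6, -7, 8); Player 2 gets 0.
Maximizing over -4, 0, Player 2 chooses R. Subgame-perfect outcome: (D, R) with payoffs (8, 0).
For the simultaneous game, intersect best replies.
Player 1's best replies: L→B; R→D.
Player 2's best replies: A→L; B→L; C→L; D→L.
The unique mutual best reply is (B, L), giving (3, -4).
Sequential outcome (D, R) differs from the Nash profile (B, L).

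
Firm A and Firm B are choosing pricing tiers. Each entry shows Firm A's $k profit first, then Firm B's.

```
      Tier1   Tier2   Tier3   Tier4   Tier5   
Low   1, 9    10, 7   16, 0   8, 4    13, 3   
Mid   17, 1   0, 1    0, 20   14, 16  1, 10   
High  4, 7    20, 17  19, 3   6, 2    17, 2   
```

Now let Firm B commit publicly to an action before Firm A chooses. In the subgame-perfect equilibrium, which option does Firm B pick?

Work backward from Firm A's decision.
- Tier1: BR = Mid, leader payoff 1.
- Tier2: BR = High, leader payoff 17.
- Tier3: BR = High, leader payoff 3.
- Tier4: BR = Mid, leader payoff 16.
- Tier5: BR = High, leader payoff 2.
Among 1, 17, 3, 16, 2, the best is 17 at Tier2. Subgame-perfect outcome: (High, Tier2) with payoffs (20, 17).

Tier2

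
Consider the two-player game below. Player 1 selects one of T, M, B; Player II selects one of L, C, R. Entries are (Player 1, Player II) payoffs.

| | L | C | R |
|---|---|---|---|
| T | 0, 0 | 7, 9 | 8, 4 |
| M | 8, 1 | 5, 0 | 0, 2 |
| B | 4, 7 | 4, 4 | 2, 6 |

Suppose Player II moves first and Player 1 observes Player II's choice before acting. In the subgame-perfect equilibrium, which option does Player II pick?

C

Backward induction with Player II moving first.
- L → Player 1 plays M (best of 0, 8, 4); Player II gets 1.
- C → Player 1 plays T (best of 7, 5, 4); Player II gets 9.
- R → Player 1 plays T (best of 8, 0, 2); Player II gets 4.
Player II's induced payoffs are 1, 9, 4, so Player II commits to C. Subgame-perfect outcome: (T, C) with payoffs (7, 9).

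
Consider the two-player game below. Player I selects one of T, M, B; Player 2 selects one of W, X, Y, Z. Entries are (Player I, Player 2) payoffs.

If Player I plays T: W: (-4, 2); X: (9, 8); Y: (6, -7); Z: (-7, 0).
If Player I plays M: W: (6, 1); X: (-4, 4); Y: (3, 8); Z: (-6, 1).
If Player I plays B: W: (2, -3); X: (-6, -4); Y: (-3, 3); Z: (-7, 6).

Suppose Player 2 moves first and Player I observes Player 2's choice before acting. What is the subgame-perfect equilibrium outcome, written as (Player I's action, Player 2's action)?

(T, X)

Solve by backward induction (Player 2 leads).
- W → Player I plays M (best of -4, 6, 2); Player 2 gets 1.
- X → Player I plays T (best of 9, -4, -6); Player 2 gets 8.
- Y → Player I plays T (best of 6, 3, -3); Player 2 gets -7.
- Z → Player I plays M (best of -7, -6, -7); Player 2 gets 1.
Among 1, 8, -7, 1, the best is 8 at X. Subgame-perfect outcome: (T, X) with payoffs (9, 8).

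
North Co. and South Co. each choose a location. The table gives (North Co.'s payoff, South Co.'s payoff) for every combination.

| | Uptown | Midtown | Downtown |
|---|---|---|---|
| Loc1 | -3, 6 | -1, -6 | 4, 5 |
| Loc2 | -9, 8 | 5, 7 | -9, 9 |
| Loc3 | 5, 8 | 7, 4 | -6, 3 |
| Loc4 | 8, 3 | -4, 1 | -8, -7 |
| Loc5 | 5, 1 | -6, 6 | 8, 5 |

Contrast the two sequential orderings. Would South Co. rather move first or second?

first

If North Co. leads: South Co.'s best replies are Loc1→Uptown, Loc2→Downtown, Loc3→Uptown, Loc4→Uptown, Loc5→Midtown; North Co.'s induced payoffs -3, -9, 5, 8, -6; outcome (Loc4, Uptown), payoffs (8, 3).
If South Co. leads: North Co.'s best replies are Uptown→Loc4, Midtown→Loc3, Downtown→Loc5; South Co.'s induced payoffs 3, 4, 5; outcome (Loc5, Downtown), payoffs (8, 5).
South Co. gets 5 moving first and 3 moving second, so South Co. prefers to move first.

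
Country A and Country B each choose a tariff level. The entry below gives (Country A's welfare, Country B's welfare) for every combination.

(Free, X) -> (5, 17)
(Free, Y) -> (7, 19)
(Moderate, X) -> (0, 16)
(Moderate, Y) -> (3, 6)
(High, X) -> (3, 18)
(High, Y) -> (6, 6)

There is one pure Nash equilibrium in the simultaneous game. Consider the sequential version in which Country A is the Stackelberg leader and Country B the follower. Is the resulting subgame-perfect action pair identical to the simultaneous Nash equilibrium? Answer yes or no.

Backward induction with Country A moving first.
- Free: Country B compares 17, 19 and picks Y; Country A would get 7.
- Moderate: Country B compares 16, 6 and picks X; Country A would get 0.
- High: Country B compares 18, 6 and picks X; Country A would get 3.
Country A's induced payoffs are 7, 0, 3, so Country A commits to Free. Subgame-perfect outcome: (Free, Y) with payoffs (7, 19).
For the simultaneous game, intersect best replies.
Country A's best replies: X→Free; Y→Free.
Country B's best replies: Free→Y; Moderate→X; High→X.
The unique mutual best reply is (Free, Y), giving (7, 19).
Sequential outcome (Free, Y) coincides with the Nash profile (Free, Y).

yes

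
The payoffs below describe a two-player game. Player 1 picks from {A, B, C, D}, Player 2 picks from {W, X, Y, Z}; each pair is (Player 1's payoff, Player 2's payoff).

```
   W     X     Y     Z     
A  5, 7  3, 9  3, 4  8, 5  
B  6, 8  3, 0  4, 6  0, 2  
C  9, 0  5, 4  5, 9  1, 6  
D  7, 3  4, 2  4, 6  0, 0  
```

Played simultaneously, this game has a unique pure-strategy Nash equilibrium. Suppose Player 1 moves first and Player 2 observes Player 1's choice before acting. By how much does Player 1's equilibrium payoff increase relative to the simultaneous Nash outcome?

1

Solve by backward induction (Player 1 leads).
- A → Player 2 plays X (best of 7, 9, 4, 5); Player 1 gets 3.
- B → Player 2 plays W (best of 8, 0, 6, 2); Player 1 gets 6.
- C → Player 2 plays Y (best of 0, 4, 9, 6); Player 1 gets 5.
- D → Player 2 plays Y (best of 3, 2, 6, 0); Player 1 gets 4.
Among 3, 6, 5, 4, the best is 6 at B. Subgame-perfect outcome: (B, W) with payoffs (6, 8).
Now find the simultaneous Nash equilibrium.
Player 1's best replies: W→C; X→C; Y→C; Z→A.
Player 2's best replies: A→X; B→W; C→Y; D→Y.
The unique mutual best reply is (C, Y), giving (5, 9).
Player 1's commitment gain: 6 − 5 = 1.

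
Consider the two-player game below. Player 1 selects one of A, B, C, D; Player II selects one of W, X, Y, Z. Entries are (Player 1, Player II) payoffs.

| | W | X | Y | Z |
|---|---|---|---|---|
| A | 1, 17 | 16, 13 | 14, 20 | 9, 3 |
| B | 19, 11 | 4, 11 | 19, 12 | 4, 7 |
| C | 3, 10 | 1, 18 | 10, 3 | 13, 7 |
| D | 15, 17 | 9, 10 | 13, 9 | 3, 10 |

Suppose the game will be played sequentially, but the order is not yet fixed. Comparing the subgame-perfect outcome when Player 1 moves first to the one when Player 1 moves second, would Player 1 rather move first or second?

first

If Player 1 leads: Player II's best replies are A→Y, B→Y, C→X, D→W; Player 1's induced payoffs 14, 19, 1, 15; outcome (B, Y), payoffs (19, 12).
If Player II leads: Player 1's best replies are W→B, X→A, Y→B, Z→C; Player II's induced payoffs 11, 13, 12, 7; outcome (A, X), payoffs (16, 13).
Player 1 gets 19 moving first and 16 moving second, so Player 1 prefers to move first.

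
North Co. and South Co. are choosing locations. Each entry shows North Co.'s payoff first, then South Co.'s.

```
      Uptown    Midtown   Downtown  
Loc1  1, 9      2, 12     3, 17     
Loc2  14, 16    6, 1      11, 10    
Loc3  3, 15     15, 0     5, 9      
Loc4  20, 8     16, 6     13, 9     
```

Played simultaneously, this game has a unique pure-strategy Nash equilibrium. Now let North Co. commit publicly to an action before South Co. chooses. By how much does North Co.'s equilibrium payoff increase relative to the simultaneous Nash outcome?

Backward induction with North Co. moving first.
- Loc1 → South Co. plays Downtown (best of 9, 12, 17); North Co. gets 3.
- Loc2 → South Co. plays Uptown (best of 16, 1, 10); North Co. gets 14.
- Loc3 → South Co. plays Uptown (best of 15, 0, 9); North Co. gets 3.
- Loc4 → South Co. plays Downtown (best of 8, 6, 9); North Co. gets 13.
Among 3, 14, 3, 13, the best is 14 at Loc2. Subgame-perfect outcome: (Loc2, Uptown) with payoffs (14, 16).
Under simultaneous play:
North Co.'s best replies: Uptown→Loc4; Midtown→Loc4; Downtown→Loc4.
South Co.'s best replies: Loc1→Downtown; Loc2→Uptown; Loc3→Uptown; Loc4→Downtown.
Only (Loc4, Downtown) has each player best-responding; Nash payoffs (13, 9).
North Co.'s commitment gain: 14 − 13 = 1.

1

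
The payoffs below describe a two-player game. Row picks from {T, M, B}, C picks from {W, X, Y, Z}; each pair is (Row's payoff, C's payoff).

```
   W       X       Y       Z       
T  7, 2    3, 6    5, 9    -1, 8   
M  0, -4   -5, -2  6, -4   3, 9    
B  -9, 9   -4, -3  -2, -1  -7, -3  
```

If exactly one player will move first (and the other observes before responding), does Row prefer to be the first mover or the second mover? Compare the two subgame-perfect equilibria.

first

If Row leads: C's best replies are T→Y, M→Z, B→W; Row's induced payoffs 5, 3, -9; outcome (T, Y), payoffs (5, 9).
If C leads: Row's best replies are W→T, X→T, Y→M, Z→M; C's induced payoffs 2, 6, -4, 9; outcome (M, Z), payoffs (3, 9).
Row gets 5 moving first and 3 moving second, so Row prefers to move first.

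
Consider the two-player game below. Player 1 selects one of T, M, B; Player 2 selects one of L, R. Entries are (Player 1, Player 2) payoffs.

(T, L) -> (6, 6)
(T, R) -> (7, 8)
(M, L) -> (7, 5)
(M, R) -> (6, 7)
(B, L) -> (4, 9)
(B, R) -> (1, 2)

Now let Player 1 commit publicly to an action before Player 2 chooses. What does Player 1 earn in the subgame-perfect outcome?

Backward induction with Player 1 moving first.
- T → Player 2 plays R (best of 6, 8); Player 1 gets 7.
- M → Player 2 plays R (best of 5, 7); Player 1 gets 6.
- B → Player 2 plays L (best of 9, 2); Player 1 gets 4.
Maximizing over 7, 6, 4, Player 1 chooses T. Subgame-perfect outcome: (T, R) with payoffs (7, 8).

7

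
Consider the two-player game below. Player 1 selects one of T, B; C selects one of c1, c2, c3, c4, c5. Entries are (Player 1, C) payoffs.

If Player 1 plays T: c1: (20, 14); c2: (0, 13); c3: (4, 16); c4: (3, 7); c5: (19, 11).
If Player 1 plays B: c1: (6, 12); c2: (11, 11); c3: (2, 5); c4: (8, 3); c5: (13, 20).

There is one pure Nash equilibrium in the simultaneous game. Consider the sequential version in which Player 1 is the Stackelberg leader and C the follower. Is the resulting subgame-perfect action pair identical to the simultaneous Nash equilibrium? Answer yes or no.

Work backward from C's decision.
- T: BR = c3, leader payoff 4.
- B: BR = c5, leader payoff 13.
Player 1's induced payoffs are 4, 13, so Player 1 commits to B. Subgame-perfect outcome: (B, c5) with payoffs (13, 20).
For the simultaneous game, intersect best replies.
Player 1's best replies: c1→T; c2→B; c3→T; c4→B; c5→T.
C's best replies: T→c3; B→c5.
The unique mutual best reply is (T, c3), giving (4, 16).
Sequential outcome (B, c5) differs from the Nash profile (T, c3).

no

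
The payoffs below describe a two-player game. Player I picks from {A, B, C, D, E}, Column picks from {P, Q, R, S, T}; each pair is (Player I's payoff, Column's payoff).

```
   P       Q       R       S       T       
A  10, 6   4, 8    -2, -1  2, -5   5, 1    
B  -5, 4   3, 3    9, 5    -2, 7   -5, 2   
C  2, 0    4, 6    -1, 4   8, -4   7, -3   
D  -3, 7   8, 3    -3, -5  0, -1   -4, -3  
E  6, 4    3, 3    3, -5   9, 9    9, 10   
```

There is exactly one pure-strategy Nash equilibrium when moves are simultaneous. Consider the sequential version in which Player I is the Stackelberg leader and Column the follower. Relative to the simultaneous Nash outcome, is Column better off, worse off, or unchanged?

Backward induction with Player I moving first.
- A: BR = Q, leader payoff 4.
- B: BR = S, leader payoff -2.
- C: BR = Q, leader payoff 4.
- D: BR = P, leader payoff -3.
- E: BR = T, leader payoff 9.
Among 4, -2, 4, -3, 9, the best is 9 at E. Subgame-perfect outcome: (E, T) with payoffs (9, 10).
Under simultaneous play:
Player I's best replies: P→A; Q→D; R→B; S→E; T→E.
Column's best replies: A→Q; B→S; C→Q; D→P; E→T.
The unique mutual best reply is (E, T), giving (9, 10).
Column earns 10 sequentially versus 10 at the Nash outcome: unchanged.

unchanged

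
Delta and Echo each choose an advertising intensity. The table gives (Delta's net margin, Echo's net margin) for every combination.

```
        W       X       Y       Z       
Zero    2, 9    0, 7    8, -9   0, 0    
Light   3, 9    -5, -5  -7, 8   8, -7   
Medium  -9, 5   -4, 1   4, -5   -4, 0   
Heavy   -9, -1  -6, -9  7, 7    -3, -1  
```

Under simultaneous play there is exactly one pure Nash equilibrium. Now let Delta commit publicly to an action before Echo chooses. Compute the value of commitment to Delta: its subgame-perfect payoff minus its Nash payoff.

4

Backward induction with Delta moving first.
- Zero → Echo plays W (best of 9, 7, -9, 0); Delta gets 2.
- Light → Echo plays W (best of 9, -5, 8, -7); Delta gets 3.
- Medium → Echo plays W (best of 5, 1, -5, 0); Delta gets -9.
- Heavy → Echo plays Y (best of -1, -9, 7, -1); Delta gets 7.
Maximizing over 2, 3, -9, 7, Delta chooses Heavy. Subgame-perfect outcome: (Heavy, Y) with payoffs (7, 7).
Under simultaneous play:
Delta's best replies: W→Light; X→Zero; Y→Zero; Z→Light.
Echo's best replies: Zero→W; Light→W; Medium→W; Heavy→Y.
The unique mutual best reply is (Light, W), giving (3, 9).
Delta's commitment gain: 7 − 3 = 4.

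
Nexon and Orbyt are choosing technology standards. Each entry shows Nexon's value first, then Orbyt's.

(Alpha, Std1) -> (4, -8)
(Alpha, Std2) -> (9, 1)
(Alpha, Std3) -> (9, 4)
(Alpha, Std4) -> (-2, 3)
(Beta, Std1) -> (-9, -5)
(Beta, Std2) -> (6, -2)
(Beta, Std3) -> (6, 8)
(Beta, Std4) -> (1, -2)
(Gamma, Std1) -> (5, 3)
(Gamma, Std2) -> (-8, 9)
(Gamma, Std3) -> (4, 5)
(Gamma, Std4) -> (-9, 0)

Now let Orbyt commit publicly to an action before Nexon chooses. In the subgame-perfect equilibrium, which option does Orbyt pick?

Nexon best-responds to each possible Orbyt move:
- Std1: BR = Gamma, leader payoff 3.
- Std2: BR = Alpha, leader payoff 1.
- Std3: BR = Alpha, leader payoff 4.
- Std4: BR = Beta, leader payoff -2.
Orbyt's induced payoffs are 3, 1, 4, -2, so Orbyt commits to Std3. Subgame-perfect outcome: (Alpha, Std3) with payoffs (9, 4).

Std3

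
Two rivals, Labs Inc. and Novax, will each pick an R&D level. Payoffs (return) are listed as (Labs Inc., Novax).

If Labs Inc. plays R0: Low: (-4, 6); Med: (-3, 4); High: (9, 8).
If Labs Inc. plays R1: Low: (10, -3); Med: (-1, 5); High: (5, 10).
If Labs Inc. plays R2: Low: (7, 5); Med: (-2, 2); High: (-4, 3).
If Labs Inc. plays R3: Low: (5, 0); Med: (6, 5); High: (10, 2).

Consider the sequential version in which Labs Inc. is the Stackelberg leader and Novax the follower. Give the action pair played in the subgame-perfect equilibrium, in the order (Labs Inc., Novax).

(R0, High)

Solve by backward induction (Labs Inc. leads).
- R0: Novax compares 6, 4, 8 and picks High; Labs Inc. would get 9.
- R1: Novax compares -3, 5, 10 and picks High; Labs Inc. would get 5.
- R2: Novax compares 5, 2, 3 and picks Low; Labs Inc. would get 7.
- R3: Novax compares 0, 5, 2 and picks Med; Labs Inc. would get 6.
Among 9, 5, 7, 6, the best is 9 at R0. Subgame-perfect outcome: (R0, High) with payoffs (9, 8).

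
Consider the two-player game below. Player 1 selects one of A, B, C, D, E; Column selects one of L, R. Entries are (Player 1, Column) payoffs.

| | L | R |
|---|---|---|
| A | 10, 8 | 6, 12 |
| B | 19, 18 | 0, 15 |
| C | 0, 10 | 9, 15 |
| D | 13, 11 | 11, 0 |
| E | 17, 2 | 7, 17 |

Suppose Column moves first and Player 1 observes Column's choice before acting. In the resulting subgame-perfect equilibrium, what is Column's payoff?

Player 1 best-responds to each possible Column move:
- L → Player 1 plays B (best of 10, 19, 0, 13, 17); Column gets 18.
- R → Player 1 plays D (best of 6, 0, 9, 11, 7); Column gets 0.
Maximizing over 18, 0, Column chooses L. Subgame-perfect outcome: (B, L) with payoffs (19, 18).

18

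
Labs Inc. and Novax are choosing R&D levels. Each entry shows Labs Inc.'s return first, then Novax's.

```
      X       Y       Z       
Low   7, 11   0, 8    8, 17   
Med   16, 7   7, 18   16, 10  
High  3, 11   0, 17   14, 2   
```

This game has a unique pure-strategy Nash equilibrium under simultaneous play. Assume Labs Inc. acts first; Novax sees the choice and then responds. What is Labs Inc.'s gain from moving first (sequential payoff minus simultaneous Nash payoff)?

Backward induction with Labs Inc. moving first.
- Low → Novax plays Z (best of 11, 8, 17); Labs Inc. gets 8.
- Med → Novax plays Y (best of 7, 18, 10); Labs Inc. gets 7.
- High → Novax plays Y (best of 11, 17, 2); Labs Inc. gets 0.
Among 8, 7, 0, the best is 8 at Low. Subgame-perfect outcome: (Low, Z) with payoffs (8, 17).
Under simultaneous play:
Labs Inc.'s best replies: X→Med; Y→Med; Z→Med.
Novax's best replies: Low→Z; Med→Y; High→Y.
Only (Med, Y) has each player best-responding; Nash payoffs (7, 18).
Labs Inc.'s commitment gain: 8 − 7 = 1.

1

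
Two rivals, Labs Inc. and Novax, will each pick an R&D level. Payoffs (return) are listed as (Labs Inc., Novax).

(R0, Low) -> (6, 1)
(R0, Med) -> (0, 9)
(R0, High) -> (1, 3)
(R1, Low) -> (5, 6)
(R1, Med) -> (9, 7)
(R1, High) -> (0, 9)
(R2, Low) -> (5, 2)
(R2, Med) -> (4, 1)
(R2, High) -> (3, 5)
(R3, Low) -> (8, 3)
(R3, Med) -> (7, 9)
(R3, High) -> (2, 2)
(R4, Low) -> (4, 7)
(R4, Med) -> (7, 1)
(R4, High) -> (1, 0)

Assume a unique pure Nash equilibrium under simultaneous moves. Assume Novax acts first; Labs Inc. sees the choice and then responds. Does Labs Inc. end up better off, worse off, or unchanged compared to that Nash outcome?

better off

Work backward from Labs Inc.'s decision.
- Low → Labs Inc. plays R3 (best of 6, 5, 5, 8, 4); Novax gets 3.
- Med → Labs Inc. plays R1 (best of 0, 9, 4, 7, 7); Novax gets 7.
- High → Labs Inc. plays R2 (best of 1, 0, 3, 2, 1); Novax gets 5.
Novax's induced payoffs are 3, 7, 5, so Novax commits to Med. Subgame-perfect outcome: (R1, Med) with payoffs (9, 7).
For the simultaneous game, intersect best replies.
Labs Inc.'s best replies: Low→R3; Med→R1; High→R2.
Novax's best replies: R0→Med; R1→High; R2→High; R3→Med; R4→Low.
The unique mutual best reply is (R2, High), giving (3, 5).
Labs Inc. earns 9 sequentially versus 3 at the Nash outcome: better off.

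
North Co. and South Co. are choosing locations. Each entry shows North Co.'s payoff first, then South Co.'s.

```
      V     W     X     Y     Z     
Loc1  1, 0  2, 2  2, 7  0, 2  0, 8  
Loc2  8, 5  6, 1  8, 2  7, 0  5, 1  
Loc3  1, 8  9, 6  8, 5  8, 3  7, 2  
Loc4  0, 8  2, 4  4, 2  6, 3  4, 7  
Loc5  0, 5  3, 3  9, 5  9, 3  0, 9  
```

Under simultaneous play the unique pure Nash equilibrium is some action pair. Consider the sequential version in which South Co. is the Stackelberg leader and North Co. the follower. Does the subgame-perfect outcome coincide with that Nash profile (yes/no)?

Backward induction with South Co. moving first.
- V: BR = Loc2, leader payoff 5.
- W: BR = Loc3, leader payoff 6.
- X: BR = Loc5, leader payoff 5.
- Y: BR = Loc5, leader payoff 3.
- Z: BR = Loc3, leader payoff 2.
South Co.'s induced payoffs are 5, 6, 5, 3, 2, so South Co. commits to W. Subgame-perfect outcome: (Loc3, W) with payoffs (9, 6).
Under simultaneous play:
North Co.'s best replies: V→Loc2; W→Loc3; X→Loc5; Y→Loc5; Z→Loc3.
South Co.'s best replies: Loc1→Z; Loc2→V; Loc3→V; Loc4→V; Loc5→Z.
Only (Loc2, V) has each player best-responding; Nash payoffs (8, 5).
Sequential outcome (Loc3, W) differs from the Nash profile (Loc2, V).

no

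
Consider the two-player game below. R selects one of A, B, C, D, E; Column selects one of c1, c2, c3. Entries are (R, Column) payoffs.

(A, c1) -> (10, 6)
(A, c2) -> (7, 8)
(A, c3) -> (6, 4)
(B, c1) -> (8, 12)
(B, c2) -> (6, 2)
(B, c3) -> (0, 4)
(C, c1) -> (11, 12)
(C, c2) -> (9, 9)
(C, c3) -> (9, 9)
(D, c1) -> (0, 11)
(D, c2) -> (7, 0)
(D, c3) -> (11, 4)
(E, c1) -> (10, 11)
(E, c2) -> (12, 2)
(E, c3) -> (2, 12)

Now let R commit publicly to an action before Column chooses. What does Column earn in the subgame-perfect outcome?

Column best-responds to each possible R move:
- A: Column compares 6, 8, 4 and picks c2; R would get 7.
- B: Column compares 12, 2, 4 and picks c1; R would get 8.
- C: Column compares 12, 9, 9 and picks c1; R would get 11.
- D: Column compares 11, 0, 4 and picks c1; R would get 0.
- E: Column compares 11, 2, 12 and picks c3; R would get 2.
R's induced payoffs are 7, 8, 11, 0, 2, so R commits to C. Subgame-perfect outcome: (C, c1) with payoffs (11, 12).

12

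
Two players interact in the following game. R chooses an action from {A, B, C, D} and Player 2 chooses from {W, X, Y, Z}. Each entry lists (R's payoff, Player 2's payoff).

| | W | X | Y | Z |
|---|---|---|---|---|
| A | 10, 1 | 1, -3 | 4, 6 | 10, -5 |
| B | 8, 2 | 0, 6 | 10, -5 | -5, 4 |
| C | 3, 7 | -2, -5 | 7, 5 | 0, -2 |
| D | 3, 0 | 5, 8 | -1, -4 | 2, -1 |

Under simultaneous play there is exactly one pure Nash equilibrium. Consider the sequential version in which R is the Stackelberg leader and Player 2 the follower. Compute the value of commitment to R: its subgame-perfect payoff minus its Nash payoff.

0

Work backward from Player 2's decision.
- A → Player 2 plays Y (best of 1, -3, 6, -5); R gets 4.
- B → Player 2 plays X (best of 2, 6, -5, 4); R gets 0.
- C → Player 2 plays W (best of 7, -5, 5, -2); R gets 3.
- D → Player 2 plays X (best of 0, 8, -4, -1); R gets 5.
Maximizing over 4, 0, 3, 5, R chooses D. Subgame-perfect outcome: (D, X) with payoffs (5, 8).
Now find the simultaneous Nash equilibrium.
R's best replies: W→A; X→D; Y→B; Z→A.
Player 2's best replies: A→Y; B→X; C→W; D→X.
The unique mutual best reply is (D, X), giving (5, 8).
R's commitment gain: 5 − 5 = 0.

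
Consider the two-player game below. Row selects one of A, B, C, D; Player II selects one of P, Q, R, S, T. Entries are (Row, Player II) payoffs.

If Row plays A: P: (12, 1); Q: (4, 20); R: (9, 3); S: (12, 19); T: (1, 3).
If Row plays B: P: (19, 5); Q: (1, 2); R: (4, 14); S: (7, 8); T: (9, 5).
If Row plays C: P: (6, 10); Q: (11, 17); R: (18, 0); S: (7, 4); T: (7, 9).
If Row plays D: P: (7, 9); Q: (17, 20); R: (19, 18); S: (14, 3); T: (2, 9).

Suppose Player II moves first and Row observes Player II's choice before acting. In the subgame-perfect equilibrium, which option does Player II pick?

Q

Solve by backward induction (Player II leads).
- P: Row compares 12, 19, 6, 7 and picks B; Player II would get 5.
- Q: Row compares 4, 1, 11, 17 and picks D; Player II would get 20.
- R: Row compares 9, 4, 18, 19 and picks D; Player II would get 18.
- S: Row compares 12, 7, 7, 14 and picks D; Player II would get 3.
- T: Row compares 1, 9, 7, 2 and picks B; Player II would get 5.
Player II's induced payoffs are 5, 20, 18, 3, 5, so Player II commits to Q. Subgame-perfect outcome: (D, Q) with payoffs (17, 20).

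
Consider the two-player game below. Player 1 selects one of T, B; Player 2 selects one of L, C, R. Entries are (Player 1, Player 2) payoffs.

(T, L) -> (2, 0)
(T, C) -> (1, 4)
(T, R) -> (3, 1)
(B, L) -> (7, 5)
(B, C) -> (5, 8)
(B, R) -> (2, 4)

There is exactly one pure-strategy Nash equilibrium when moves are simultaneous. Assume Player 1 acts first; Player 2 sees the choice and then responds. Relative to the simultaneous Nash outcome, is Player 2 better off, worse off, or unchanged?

unchanged

Solve by backward induction (Player 1 leads).
- T: BR = C, leader payoff 1.
- B: BR = C, leader payoff 5.
Player 1's induced payoffs are 1, 5, so Player 1 commits to B. Subgame-perfect outcome: (B, C) with payoffs (5, 8).
Under simultaneous play:
Player 1's best replies: L→B; C→B; R→T.
Player 2's best replies: T→C; B→C.
The unique mutual best reply is (B, C), giving (5, 8).
Player 2 earns 8 sequentially versus 8 at the Nash outcome: unchanged.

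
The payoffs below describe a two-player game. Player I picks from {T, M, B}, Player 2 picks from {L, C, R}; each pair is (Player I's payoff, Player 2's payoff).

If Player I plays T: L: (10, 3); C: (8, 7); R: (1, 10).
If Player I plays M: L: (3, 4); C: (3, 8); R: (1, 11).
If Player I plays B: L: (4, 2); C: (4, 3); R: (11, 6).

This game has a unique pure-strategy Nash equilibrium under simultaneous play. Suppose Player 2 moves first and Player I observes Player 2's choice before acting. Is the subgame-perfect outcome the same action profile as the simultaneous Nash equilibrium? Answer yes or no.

no

Solve by backward induction (Player 2 leads).
- L: Player I compares 10, 3, 4 and picks T; Player 2 would get 3.
- C: Player I compares 8, 3, 4 and picks T; Player 2 would get 7.
- R: Player I compares 1, 1, 11 and picks B; Player 2 would get 6.
Maximizing over 3, 7, 6, Player 2 chooses C. Subgame-perfect outcome: (T, C) with payoffs (8, 7).
Under simultaneous play:
Player I's best replies: L→T; C→T; R→B.
Player 2's best replies: T→R; M→R; B→R.
The unique mutual best reply is (B, R), giving (11, 6).
Sequential outcome (T, C) differs from the Nash profile (B, R).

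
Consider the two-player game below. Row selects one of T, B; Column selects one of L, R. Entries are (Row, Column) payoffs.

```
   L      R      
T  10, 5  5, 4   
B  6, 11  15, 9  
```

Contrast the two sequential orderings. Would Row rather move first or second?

If Row leads: Column's best replies are T→L, B→L; Row's induced payoffs 10, 6; outcome (T, L), payoffs (10, 5).
If Column leads: Row's best replies are L→T, R→B; Column's induced payoffs 5, 9; outcome (B, R), payoffs (15, 9).
Row gets 10 moving first and 15 moving second, so Row prefers to move second.

second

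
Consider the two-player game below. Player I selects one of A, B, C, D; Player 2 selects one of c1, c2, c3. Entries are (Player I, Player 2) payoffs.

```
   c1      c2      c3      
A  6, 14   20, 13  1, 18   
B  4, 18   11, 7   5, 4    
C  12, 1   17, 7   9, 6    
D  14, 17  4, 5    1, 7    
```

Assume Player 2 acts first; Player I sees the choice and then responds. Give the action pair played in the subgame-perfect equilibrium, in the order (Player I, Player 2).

(D, c1)

Player I best-responds to each possible Player 2 move:
- c1: Player I compares 6, 4, 12, 14 and picks D; Player 2 would get 17.
- c2: Player I compares 20, 11, 17, 4 and picks A; Player 2 would get 13.
- c3: Player I compares 1, 5, 9, 1 and picks C; Player 2 would get 6.
Player 2's induced payoffs are 17, 13, 6, so Player 2 commits to c1. Subgame-perfect outcome: (D, c1) with payoffs (14, 17).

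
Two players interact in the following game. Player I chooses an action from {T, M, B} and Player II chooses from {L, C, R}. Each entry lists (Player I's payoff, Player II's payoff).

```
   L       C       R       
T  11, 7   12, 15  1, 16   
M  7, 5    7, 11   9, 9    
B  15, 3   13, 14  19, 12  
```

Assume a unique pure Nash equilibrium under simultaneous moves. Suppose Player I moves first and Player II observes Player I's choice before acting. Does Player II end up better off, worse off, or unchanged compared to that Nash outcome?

Solve by backward induction (Player I leads).
- T: BR = R, leader payoff 1.
- M: BR = C, leader payoff 7.
- B: BR = C, leader payoff 13.
Player I's induced payoffs are 1, 7, 13, so Player I commits to B. Subgame-perfect outcome: (B, C) with payoffs (13, 14).
Under simultaneous play:
Player I's best replies: L→B; C→B; R→B.
Player II's best replies: T→R; M→C; B→C.
The unique mutual best reply is (B, C), giving (13, 14).
Player II earns 14 sequentially versus 14 at the Nash outcome: unchanged.

unchanged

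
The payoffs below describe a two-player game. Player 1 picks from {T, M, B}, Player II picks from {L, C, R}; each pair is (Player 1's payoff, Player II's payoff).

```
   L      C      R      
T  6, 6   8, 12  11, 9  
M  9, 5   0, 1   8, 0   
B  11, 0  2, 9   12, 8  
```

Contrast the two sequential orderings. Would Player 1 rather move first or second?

first

If Player 1 leads: Player II's best replies are T→C, M→L, B→C; Player 1's induced payoffs 8, 9, 2; outcome (M, L), payoffs (9, 5).
If Player II leads: Player 1's best replies are L→B, C→T, R→B; Player II's induced payoffs 0, 12, 8; outcome (T, C), payoffs (8, 12).
Player 1 gets 9 moving first and 8 moving second, so Player 1 prefers to move first.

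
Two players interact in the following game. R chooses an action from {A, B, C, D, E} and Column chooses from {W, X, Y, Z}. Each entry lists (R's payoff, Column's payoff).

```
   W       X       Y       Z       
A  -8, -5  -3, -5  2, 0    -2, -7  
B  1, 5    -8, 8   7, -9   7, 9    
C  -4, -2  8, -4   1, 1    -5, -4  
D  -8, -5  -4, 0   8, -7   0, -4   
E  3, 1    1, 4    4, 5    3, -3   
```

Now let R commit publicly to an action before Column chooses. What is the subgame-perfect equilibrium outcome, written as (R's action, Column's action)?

Backward induction with R moving first.
- A: BR = Y, leader payoff 2.
- B: BR = Z, leader payoff 7.
- C: BR = Y, leader payoff 1.
- D: BR = X, leader payoff -4.
- E: BR = Y, leader payoff 4.
Maximizing over 2, 7, 1, -4, 4, R chooses B. Subgame-perfect outcome: (B, Z) with payoffs (7, 9).

(B, Z)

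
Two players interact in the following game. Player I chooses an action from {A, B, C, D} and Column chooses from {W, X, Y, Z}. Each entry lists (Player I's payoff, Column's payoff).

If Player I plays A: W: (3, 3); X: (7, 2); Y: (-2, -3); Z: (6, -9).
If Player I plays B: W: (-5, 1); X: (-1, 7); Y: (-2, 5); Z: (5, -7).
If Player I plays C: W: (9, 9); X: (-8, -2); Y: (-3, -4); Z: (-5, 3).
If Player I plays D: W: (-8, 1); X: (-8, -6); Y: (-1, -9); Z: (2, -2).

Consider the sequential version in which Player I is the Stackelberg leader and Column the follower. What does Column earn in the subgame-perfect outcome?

Column best-responds to each possible Player I move:
- A: BR = W, leader payoff 3.
- B: BR = X, leader payoff -1.
- C: BR = W, leader payoff 9.
- D: BR = W, leader payoff -8.
Among 3, -1, 9, -8, the best is 9 at C. Subgame-perfect outcome: (C, W) with payoffs (9, 9).

9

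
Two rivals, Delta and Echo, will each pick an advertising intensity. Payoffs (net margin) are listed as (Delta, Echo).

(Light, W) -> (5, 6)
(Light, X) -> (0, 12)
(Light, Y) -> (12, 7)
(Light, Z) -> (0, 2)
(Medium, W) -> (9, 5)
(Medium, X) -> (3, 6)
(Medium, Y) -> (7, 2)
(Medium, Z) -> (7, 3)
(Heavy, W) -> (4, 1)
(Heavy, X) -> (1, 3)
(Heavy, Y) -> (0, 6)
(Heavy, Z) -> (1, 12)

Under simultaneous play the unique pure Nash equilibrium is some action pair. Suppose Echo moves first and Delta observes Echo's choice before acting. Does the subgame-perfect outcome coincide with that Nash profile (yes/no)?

no

Solve by backward induction (Echo leads).
- W: BR = Medium, leader payoff 5.
- X: BR = Medium, leader payoff 6.
- Y: BR = Light, leader payoff 7.
- Z: BR = Medium, leader payoff 3.
Echo's induced payoffs are 5, 6, 7, 3, so Echo commits to Y. Subgame-perfect outcome: (Light, Y) with payoffs (12, 7).
For the simultaneous game, intersect best replies.
Delta's best replies: W→Medium; X→Medium; Y→Light; Z→Medium.
Echo's best replies: Light→X; Medium→X; Heavy→Z.
Only (Medium, X) has each player best-responding; Nash payoffs (3, 6).
Sequential outcome (Light, Y) differs from the Nash profile (Medium, X).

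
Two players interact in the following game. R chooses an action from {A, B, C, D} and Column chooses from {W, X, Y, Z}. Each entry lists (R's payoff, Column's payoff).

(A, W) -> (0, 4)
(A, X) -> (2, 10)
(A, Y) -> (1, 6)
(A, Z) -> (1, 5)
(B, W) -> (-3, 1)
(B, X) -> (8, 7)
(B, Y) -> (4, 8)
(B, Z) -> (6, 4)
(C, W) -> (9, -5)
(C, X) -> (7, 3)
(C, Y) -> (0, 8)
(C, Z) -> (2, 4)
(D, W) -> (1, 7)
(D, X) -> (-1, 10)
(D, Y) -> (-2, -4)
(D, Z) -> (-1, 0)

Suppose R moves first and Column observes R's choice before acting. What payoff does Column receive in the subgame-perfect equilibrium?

8

Backward induction with R moving first.
- A: Column compares 4, 10, 6, 5 and picks X; R would get 2.
- B: Column compares 1, 7, 8, 4 and picks Y; R would get 4.
- C: Column compares -5, 3, 8, 4 and picks Y; R would get 0.
- D: Column compares 7, 10, -4, 0 and picks X; R would get -1.
Among 2, 4, 0, -1, the best is 4 at B. Subgame-perfect outcome: (B, Y) with payoffs (4, 8).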